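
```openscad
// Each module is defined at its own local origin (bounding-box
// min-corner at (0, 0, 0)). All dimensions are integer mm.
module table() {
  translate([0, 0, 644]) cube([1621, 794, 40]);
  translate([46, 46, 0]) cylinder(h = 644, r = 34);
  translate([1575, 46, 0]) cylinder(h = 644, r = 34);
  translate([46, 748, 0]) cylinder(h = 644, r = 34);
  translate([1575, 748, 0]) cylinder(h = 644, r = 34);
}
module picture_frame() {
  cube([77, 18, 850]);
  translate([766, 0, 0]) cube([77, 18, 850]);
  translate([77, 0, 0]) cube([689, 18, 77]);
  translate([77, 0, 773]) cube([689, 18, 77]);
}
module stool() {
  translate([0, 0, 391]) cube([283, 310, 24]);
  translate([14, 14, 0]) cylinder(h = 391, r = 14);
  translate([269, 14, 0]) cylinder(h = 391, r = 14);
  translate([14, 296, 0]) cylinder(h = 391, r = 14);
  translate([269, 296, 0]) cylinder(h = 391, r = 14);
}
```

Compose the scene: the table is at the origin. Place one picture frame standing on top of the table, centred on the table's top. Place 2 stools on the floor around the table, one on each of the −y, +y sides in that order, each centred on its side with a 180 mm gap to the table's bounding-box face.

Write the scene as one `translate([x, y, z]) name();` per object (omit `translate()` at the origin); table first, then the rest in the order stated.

table();
translate([389, 388, 684]) picture_frame();
translate([669, -490, 0]) stool();
translate([669, 974, 0]) stool();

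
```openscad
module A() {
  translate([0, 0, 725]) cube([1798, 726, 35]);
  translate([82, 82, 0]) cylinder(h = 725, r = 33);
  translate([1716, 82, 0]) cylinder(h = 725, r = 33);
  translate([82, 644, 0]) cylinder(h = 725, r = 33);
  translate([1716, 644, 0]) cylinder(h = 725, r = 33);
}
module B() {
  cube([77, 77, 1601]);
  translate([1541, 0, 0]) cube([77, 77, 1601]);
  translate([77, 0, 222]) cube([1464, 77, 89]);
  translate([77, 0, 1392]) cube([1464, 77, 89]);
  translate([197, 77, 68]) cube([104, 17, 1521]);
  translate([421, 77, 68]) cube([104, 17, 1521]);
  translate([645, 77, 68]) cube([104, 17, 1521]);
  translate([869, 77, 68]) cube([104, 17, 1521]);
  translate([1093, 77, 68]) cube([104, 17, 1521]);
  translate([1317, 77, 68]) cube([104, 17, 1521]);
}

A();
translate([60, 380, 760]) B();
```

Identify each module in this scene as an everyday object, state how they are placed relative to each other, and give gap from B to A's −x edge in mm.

A is a table. B is a fence section. The fence section is on top of the table. The gap from the fence section to the table's −x edge is 60 mm.

The fence section's min-x is at 60; the table's min-x is 0; gap = 60 mm.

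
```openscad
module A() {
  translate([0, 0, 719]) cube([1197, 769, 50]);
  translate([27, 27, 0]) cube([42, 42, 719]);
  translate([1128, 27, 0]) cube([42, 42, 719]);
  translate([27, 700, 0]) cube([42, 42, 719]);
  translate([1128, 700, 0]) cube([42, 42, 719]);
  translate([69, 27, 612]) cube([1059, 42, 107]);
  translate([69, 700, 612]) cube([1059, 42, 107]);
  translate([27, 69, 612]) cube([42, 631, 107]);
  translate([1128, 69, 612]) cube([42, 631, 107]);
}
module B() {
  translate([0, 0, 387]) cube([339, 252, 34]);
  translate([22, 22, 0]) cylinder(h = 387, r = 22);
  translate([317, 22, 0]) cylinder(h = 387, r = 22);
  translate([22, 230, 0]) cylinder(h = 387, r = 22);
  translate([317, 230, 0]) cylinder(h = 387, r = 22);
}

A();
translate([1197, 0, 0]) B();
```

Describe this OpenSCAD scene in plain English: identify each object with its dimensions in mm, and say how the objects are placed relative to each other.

A is a rectangular dining table. The top is 1197×769×50 mm with its upper surface at z = 769 mm. It stands on four 42×42 mm square legs, each inset 27 mm from the nearest pair of top edges, running from the floor to the underside of the top. Four apron rails, 42 mm thick and 107 mm tall, run between adjacent legs with their top edges flush with the underside of the top and their outer faces flush with the legs' outer faces.

B is a simple wooden stool: a rectangular seat 339 mm (x) by 252 mm (y), 34 mm thick, top face at z = 421 mm, on four round legs, each 44 mm in diameter. The legs rest on z = 0, each leg's axis is inset half a diameter from the nearest pair of seat edges (so the leg's bounding box is flush with the corner).

The stool is against the table's +x side, with their −y faces flush.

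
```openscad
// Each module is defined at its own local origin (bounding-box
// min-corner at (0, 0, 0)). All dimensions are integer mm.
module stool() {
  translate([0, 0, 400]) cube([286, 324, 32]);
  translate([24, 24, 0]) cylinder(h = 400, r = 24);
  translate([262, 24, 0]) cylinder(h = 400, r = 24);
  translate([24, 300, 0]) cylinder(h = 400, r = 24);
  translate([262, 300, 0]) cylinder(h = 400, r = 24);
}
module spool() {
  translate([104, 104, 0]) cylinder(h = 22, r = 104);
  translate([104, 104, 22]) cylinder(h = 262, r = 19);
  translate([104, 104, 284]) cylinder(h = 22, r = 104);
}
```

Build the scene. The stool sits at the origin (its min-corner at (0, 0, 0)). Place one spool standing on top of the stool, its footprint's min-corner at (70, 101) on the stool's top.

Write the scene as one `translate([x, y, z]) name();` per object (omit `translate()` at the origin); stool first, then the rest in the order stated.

stool();
translate([70, 101, 432]) spool();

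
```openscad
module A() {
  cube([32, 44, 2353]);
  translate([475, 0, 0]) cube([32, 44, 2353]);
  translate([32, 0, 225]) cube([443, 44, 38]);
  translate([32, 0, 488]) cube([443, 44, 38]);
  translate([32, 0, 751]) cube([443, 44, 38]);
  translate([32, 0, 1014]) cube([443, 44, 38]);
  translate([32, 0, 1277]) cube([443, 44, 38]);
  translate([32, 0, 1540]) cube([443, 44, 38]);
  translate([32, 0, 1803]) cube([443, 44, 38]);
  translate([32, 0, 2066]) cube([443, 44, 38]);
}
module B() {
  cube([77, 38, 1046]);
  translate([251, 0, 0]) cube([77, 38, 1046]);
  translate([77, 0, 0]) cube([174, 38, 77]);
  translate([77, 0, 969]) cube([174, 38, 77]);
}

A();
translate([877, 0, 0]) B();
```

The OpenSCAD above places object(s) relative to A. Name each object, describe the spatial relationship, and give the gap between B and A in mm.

A is a ladder. B is a picture frame. The picture frame is on the floor beside the ladder on its +x side. The gap between the picture frame and the ladder is 370 mm.

The picture frame's nearest face is 370 mm from the ladder's +x face.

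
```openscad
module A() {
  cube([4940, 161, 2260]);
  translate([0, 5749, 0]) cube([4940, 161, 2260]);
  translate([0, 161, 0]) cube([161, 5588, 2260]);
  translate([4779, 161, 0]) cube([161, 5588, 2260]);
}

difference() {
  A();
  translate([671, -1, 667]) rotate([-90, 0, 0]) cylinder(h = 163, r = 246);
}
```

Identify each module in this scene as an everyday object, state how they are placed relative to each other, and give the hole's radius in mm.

The subtracted cylinder has r = 246 mm.

A is a house frame. The house frame has a circular hole through its front wall. The hole's radius is 246 mm.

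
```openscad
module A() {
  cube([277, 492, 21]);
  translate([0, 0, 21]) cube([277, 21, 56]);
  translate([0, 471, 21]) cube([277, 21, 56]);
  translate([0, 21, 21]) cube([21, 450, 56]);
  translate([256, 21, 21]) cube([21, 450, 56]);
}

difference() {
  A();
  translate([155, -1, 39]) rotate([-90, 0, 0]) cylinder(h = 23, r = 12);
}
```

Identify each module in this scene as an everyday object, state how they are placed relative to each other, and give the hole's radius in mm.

A is an open box. The open box has a circular hole through its front wall. The hole's radius is 12 mm.

The subtracted cylinder has r = 12 mm.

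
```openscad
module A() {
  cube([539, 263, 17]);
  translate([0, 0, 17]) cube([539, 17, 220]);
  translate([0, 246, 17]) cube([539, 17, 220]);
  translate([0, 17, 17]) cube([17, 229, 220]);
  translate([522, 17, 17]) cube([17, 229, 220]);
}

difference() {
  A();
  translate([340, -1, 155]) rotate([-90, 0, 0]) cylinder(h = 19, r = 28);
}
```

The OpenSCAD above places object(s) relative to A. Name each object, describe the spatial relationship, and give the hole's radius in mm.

A is an open box. The open box has a circular hole through its front wall. The hole's radius is 28 mm.

The subtracted cylinder has r = 28 mm.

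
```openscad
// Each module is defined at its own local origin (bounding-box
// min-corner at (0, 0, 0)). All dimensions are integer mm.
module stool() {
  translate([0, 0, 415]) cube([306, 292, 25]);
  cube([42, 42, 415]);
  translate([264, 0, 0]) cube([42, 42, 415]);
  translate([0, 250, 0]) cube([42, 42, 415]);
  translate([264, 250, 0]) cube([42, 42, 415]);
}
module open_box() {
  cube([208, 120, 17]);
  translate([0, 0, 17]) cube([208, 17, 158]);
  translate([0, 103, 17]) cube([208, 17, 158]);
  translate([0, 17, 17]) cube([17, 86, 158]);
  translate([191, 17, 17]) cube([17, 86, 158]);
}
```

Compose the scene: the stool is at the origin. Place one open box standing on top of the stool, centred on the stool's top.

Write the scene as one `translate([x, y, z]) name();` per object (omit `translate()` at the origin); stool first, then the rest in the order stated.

stool();
translate([49, 86, 440]) open_box();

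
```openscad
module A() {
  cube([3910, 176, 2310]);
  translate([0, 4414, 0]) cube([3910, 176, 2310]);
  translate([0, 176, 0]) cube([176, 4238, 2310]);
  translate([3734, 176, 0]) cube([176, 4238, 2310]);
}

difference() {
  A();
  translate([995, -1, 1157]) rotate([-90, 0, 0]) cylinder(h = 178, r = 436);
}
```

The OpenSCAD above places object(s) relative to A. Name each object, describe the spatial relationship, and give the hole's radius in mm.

The subtracted cylinder has r = 436 mm.

A is a house frame. The house frame has a circular hole through its front wall. The hole's radius is 436 mm.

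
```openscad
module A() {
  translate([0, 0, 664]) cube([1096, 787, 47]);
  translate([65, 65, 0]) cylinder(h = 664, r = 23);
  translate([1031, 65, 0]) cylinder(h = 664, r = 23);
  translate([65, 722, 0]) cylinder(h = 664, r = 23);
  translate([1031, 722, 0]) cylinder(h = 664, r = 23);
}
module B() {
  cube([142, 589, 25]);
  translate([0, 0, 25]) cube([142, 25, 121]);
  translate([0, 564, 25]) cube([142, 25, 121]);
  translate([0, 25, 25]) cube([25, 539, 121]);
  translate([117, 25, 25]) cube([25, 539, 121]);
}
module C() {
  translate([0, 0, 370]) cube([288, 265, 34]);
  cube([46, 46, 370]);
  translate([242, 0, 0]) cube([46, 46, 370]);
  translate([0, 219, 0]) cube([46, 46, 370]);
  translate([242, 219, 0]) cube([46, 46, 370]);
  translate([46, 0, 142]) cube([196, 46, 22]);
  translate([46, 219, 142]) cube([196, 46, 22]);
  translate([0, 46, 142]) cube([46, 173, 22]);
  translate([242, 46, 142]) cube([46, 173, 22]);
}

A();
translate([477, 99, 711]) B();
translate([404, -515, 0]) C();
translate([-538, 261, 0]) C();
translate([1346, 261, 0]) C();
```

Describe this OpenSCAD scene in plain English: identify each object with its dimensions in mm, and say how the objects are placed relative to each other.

A is a table: top 1096 mm (x) × 787 mm (y), 47 mm thick, upper face at z = 711 mm, on four round legs of 46 mm diameter, each leg's bounding box inset 42 mm from the nearest pair of top edges, running from z = 0 to the bottom of the top.

B is an open-topped rectangular box: outside dimensions 142×589×146 mm, with a uniform wall and base thickness of 25 mm. The base is a full 142×589 slab on the floor; four walls sit on top of the base. The front and back walls (the −y and +y sides) span the full width; the two side walls fit between them.

C is a four-legged stool. The seat is 288×265 mm, 34 mm thick, top at z = 404 mm. It stands on four square legs, each 46×46 mm in cross-section, from z = 0 to the seat underside, each flush with a corner of the seat. Four stretchers, 46 mm wide and 22 mm tall, connect adjacent legs with their undersides at z = 142 mm, each running between the inner faces of the legs it joins and aligned with the legs' outer faces on the other axis.

The open box is on top of the table, centred. Three stools sit around the table at the −y, −x, +x sides.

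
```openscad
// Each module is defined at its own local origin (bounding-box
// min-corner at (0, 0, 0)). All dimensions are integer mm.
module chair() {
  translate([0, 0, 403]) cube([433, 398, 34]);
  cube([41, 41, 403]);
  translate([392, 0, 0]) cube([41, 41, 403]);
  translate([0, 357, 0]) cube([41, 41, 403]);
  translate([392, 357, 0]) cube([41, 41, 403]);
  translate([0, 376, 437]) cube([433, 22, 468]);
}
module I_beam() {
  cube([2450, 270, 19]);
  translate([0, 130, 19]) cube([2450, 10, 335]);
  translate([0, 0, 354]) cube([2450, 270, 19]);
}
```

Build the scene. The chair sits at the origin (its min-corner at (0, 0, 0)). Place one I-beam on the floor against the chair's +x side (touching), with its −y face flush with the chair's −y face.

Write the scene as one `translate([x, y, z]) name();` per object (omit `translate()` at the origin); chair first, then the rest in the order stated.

chair();
translate([433, 0, 0]) I_beam();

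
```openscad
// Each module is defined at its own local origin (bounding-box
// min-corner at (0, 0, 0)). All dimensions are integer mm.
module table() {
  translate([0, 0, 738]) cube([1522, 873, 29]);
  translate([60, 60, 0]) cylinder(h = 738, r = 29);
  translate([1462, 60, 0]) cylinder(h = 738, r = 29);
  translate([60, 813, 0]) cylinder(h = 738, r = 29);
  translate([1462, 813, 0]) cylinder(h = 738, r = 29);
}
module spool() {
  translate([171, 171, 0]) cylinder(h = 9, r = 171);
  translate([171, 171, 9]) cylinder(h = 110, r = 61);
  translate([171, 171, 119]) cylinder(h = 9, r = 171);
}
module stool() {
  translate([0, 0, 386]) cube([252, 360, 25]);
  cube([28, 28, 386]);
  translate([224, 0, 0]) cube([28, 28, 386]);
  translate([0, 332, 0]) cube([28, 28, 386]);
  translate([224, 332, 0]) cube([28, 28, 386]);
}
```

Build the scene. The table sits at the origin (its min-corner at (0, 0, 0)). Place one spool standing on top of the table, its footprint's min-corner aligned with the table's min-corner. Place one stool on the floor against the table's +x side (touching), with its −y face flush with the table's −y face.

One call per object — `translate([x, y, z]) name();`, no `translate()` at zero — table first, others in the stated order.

table();
translate([0, 0, 767]) spool();
translate([1522, 0, 0]) stool();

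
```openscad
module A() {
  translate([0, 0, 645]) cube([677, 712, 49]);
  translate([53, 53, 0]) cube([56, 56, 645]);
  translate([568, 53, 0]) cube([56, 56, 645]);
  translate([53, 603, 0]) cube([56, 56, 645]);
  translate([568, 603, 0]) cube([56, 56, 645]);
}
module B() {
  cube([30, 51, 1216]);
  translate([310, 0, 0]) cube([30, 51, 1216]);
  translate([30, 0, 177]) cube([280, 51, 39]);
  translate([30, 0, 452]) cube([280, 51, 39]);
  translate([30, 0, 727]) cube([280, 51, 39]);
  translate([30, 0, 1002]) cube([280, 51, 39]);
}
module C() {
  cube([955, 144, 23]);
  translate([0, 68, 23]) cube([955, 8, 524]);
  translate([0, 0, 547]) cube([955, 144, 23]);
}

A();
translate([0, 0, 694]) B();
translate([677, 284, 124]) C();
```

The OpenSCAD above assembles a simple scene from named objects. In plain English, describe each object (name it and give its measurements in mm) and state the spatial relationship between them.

A is a table: top 677 mm (x) × 712 mm (y), 49 mm thick, upper face at z = 694 mm, on four 56×56 mm square legs, each inset 53 mm from the nearest pair of top edges, running from z = 0 to the bottom of the top.

B is a straight ladder. Two 30×51 mm vertical rails, 1216 mm tall, stand 340 mm apart (outside-to-outside) with their front faces coplanar on the −y side. 4 rungs, each 51 mm deep and 39 mm tall, span between the inner faces of the rails, front faces flush with the rails. The lowest rung's underside is at z = 177 mm and rungs are spaced 275 mm apart (underside to underside).

C is an I-beam lying along x, 955 mm long. Overall section height 570 mm. Two flanges 144 mm wide (y) and 23 mm thick, one on the floor and one at the top; a web 8 mm thick runs between them, centred on the flange width.

The ladder is on top of the table. The I-beam is beside the table with their tops flush at z = 694.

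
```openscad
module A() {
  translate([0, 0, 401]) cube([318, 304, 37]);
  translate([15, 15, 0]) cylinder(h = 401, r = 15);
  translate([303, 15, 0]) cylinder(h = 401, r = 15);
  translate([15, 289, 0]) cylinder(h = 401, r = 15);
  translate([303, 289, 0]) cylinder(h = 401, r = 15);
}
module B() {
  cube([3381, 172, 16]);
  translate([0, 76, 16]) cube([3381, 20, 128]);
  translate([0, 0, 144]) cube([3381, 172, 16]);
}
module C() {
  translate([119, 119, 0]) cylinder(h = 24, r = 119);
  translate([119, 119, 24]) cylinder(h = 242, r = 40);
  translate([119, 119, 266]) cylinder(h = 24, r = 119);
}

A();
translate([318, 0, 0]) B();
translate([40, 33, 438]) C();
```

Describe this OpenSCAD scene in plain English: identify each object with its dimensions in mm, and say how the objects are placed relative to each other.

A is a four-legged stool. The seat is 318×304 mm, 37 mm thick, top at z = 438 mm. It stands on four round legs, each 30 mm in diameter, from z = 0 to the seat underside, each leg's axis is inset half a diameter from the nearest pair of seat edges (so the leg's bounding box is flush with the corner).

B is an I-beam lying along x, 3381 mm long. Overall section height 160 mm. Two flanges 172 mm wide (y) and 16 mm thick, one on the floor and one at the top; a web 20 mm thick runs between them, centred on the flange width.

C is a spool: two coaxial disc flanges of radius 119 mm and thickness 24 mm, joined by a core cylinder of radius 40 mm and height 242 mm. The lower flange rests on z = 0 and the three cylinders share a vertical axis.

The I-beam is against the stool's +x side, with their −y faces flush. The spool is on top of the stool, centred.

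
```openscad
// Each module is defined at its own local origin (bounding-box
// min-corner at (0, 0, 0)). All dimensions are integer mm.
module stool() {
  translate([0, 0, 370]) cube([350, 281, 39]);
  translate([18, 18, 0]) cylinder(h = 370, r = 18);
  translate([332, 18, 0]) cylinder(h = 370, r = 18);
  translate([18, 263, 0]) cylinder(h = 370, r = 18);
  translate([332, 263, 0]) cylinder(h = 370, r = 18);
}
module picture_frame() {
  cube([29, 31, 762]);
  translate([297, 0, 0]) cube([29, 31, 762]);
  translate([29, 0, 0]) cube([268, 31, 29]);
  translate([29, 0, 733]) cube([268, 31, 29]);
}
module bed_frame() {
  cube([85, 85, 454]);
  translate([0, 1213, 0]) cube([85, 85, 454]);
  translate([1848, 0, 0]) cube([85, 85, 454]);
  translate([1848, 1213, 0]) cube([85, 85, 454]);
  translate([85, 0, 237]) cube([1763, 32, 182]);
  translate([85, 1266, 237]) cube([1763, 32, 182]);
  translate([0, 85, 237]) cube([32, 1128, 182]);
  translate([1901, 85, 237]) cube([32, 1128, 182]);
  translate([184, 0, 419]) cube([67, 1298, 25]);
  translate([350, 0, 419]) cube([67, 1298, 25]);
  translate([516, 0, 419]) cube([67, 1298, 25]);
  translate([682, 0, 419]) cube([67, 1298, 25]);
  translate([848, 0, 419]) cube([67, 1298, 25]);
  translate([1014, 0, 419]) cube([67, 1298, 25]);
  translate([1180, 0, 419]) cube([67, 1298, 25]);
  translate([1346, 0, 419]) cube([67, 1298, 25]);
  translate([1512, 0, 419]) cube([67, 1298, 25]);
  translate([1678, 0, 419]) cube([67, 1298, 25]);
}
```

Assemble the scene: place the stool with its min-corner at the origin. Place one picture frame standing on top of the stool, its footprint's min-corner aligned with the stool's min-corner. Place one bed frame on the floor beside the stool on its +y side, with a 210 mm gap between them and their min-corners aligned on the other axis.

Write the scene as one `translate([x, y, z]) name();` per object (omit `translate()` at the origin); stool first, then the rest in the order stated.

stool();
translate([0, 0, 409]) picture_frame();
translate([0, 491, 0]) bed_frame();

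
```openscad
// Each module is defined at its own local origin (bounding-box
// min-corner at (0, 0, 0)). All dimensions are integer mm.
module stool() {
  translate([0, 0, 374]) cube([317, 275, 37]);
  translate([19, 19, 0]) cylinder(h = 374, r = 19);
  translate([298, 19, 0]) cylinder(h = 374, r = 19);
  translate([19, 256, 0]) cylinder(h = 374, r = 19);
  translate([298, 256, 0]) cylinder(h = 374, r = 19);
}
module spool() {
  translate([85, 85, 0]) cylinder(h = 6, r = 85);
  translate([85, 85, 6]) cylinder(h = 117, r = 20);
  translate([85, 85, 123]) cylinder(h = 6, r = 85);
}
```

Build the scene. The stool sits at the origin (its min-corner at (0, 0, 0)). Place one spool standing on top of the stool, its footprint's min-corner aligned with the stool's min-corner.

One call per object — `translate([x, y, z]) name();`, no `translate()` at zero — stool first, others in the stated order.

stool();
translate([0, 0, 411]) spool();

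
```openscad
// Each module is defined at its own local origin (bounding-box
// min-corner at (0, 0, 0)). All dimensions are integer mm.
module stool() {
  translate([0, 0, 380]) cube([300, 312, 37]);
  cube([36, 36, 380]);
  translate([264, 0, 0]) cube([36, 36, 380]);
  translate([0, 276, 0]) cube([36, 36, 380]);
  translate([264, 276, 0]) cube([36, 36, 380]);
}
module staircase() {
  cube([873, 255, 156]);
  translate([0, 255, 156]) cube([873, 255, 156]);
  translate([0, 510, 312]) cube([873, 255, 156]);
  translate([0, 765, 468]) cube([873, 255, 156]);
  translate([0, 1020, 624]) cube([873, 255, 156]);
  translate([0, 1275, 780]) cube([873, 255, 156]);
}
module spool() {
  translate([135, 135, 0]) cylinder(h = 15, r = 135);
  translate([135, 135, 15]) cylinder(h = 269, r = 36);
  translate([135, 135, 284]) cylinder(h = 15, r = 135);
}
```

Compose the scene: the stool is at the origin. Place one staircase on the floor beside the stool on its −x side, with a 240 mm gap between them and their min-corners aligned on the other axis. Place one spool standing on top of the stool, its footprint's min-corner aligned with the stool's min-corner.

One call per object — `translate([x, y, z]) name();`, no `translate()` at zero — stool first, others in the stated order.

stool();
translate([-1113, 0, 0]) staircase();
translate([0, 0, 417]) spool();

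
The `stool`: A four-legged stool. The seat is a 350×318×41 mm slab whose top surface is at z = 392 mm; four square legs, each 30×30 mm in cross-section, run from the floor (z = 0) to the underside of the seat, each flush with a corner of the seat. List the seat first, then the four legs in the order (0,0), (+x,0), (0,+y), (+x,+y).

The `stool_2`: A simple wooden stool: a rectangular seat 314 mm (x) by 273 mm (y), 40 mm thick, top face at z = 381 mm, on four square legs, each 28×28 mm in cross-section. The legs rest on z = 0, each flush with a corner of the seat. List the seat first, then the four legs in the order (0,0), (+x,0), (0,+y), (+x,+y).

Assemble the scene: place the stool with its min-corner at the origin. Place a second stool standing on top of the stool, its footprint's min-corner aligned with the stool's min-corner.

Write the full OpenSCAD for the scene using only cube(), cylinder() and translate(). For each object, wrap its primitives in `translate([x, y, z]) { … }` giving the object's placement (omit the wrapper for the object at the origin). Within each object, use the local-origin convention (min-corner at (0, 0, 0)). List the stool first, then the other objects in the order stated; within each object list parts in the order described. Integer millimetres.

translate([0, 0, 351]) cube([350, 318, 41]);
cube([30, 30, 351]);
translate([320, 0, 0]) cube([30, 30, 351]);
translate([0, 288, 0]) cube([30, 30, 351]);
translate([320, 288, 0]) cube([30, 30, 351]);
translate([0, 0, 392]) {
  translate([0, 0, 341]) cube([314, 273, 40]);
  cube([28, 28, 341]);
  translate([286, 0, 0]) cube([28, 28, 341]);
  translate([0, 245, 0]) cube([28, 28, 341]);
  translate([286, 245, 0]) cube([28, 28, 341]);
}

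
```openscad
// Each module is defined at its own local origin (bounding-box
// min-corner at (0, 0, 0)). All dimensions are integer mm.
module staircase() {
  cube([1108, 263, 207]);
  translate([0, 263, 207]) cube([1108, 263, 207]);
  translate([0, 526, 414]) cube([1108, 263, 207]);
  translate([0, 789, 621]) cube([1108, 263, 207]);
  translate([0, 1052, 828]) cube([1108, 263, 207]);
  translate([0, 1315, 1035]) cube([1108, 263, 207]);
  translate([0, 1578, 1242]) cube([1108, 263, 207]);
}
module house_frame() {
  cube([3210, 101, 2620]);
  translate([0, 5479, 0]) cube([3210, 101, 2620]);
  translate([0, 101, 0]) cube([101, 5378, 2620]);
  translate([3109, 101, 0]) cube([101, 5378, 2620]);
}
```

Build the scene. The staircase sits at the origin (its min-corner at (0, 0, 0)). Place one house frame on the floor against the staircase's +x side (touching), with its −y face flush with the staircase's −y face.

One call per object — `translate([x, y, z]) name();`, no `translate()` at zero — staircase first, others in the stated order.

staircase();
translate([1108, 0, 0]) house_frame();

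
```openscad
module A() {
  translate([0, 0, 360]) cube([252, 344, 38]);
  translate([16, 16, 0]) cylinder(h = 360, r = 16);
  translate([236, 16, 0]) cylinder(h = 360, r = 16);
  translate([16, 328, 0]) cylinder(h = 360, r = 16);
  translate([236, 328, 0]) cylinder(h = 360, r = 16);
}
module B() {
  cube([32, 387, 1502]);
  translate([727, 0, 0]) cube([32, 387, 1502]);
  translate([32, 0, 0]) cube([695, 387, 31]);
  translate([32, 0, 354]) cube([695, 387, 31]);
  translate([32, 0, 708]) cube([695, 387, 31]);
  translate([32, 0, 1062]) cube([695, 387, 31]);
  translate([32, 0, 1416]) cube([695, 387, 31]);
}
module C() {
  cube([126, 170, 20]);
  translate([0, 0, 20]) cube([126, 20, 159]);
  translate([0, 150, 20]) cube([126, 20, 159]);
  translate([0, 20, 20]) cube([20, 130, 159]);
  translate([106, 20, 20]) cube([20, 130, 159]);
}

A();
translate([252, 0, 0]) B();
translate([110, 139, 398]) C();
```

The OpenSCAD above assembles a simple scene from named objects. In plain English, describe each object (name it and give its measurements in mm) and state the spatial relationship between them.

A is a four-legged stool. The seat is 252×344 mm, 38 mm thick, top at z = 398 mm. It stands on four round legs, each 32 mm in diameter, from z = 0 to the seat underside, each leg's axis is inset half a diameter from the nearest pair of seat edges (so the leg's bounding box is flush with the corner).

B is an open bookshelf. Two side panels, each 32 mm thick, 387 mm deep and 1502 mm tall, stand 759 mm apart (outside-to-outside). Between them sit 5 shelves, each 31 mm thick and 387 mm deep, spanning the full gap between the sides. The bottom shelf rests on the floor (its underside at z = 0) and the clear gap between one shelf's top and the next shelf's underside is 323 mm.

C is an open storage box with external size 126×170×179 mm and wall thickness 20 mm (the base is also 20 mm thick). The base covers the whole footprint; the four walls stand on the base, with the y-facing walls full-width and the x-facing walls fitting between their inner faces.

The bookshelf is against the stool's +x side, with their −y faces flush. The open box is on top of the stool.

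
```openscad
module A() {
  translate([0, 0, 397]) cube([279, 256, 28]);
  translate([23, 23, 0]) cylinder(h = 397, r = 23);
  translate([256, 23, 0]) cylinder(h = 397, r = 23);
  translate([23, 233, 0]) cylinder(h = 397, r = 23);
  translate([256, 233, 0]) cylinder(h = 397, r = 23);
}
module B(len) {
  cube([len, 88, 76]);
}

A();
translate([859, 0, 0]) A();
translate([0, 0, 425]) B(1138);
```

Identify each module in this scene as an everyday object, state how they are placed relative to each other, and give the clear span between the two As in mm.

A is a stool. B is a beam. A beam spans the tops of two stools. The clear span between the two stools is 580 mm.

Second stool starts at x = 859; first ends at x = 279; clear span = 859 − 279 = 580 mm.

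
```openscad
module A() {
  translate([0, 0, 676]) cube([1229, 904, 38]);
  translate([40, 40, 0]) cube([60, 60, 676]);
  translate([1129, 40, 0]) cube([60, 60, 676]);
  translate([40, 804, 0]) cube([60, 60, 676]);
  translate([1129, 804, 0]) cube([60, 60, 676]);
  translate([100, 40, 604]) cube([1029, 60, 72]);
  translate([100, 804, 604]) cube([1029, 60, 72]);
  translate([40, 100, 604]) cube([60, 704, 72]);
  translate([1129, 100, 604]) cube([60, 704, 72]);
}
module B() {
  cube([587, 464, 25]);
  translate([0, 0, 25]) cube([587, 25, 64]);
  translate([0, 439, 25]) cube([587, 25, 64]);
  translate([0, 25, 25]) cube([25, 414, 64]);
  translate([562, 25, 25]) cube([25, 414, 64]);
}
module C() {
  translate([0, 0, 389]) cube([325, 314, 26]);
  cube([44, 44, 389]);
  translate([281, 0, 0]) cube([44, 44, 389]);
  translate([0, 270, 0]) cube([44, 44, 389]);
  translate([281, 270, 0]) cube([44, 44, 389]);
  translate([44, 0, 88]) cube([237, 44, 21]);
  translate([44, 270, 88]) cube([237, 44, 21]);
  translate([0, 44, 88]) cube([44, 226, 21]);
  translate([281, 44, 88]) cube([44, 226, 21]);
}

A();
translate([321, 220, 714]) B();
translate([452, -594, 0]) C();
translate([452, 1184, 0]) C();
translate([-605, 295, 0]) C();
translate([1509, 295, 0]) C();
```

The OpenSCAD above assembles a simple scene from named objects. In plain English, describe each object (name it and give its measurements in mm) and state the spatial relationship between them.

A is a rectangular dining table. The top is 1229×904×38 mm with its upper surface at z = 714 mm. It stands on four 60×60 mm square legs, each inset 40 mm from the nearest pair of top edges, running from the floor to the underside of the top. Four apron rails, 60 mm thick and 72 mm tall, run between adjacent legs with their top edges flush with the underside of the top and their outer faces flush with the legs' outer faces.

B is an open storage box with external size 587×464×89 mm and wall thickness 25 mm (the base is also 25 mm thick). The base covers the whole footprint; the four walls stand on the base, with the y-facing walls full-width and the x-facing walls fitting between their inner faces.

C is a four-legged stool. The seat is 325×314 mm, 26 mm thick, top at z = 415 mm. It stands on four square legs, each 44×44 mm in cross-section, from z = 0 to the seat underside, each flush with a corner of the seat. Four stretchers, 44 mm wide and 21 mm tall, connect adjacent legs with their undersides at z = 88 mm, each running between the inner faces of the legs it joins and aligned with the legs' outer faces on the other axis.

The open box is on top of the table, centred. Four stools sit around the table at the −y, +y, −x, +x sides.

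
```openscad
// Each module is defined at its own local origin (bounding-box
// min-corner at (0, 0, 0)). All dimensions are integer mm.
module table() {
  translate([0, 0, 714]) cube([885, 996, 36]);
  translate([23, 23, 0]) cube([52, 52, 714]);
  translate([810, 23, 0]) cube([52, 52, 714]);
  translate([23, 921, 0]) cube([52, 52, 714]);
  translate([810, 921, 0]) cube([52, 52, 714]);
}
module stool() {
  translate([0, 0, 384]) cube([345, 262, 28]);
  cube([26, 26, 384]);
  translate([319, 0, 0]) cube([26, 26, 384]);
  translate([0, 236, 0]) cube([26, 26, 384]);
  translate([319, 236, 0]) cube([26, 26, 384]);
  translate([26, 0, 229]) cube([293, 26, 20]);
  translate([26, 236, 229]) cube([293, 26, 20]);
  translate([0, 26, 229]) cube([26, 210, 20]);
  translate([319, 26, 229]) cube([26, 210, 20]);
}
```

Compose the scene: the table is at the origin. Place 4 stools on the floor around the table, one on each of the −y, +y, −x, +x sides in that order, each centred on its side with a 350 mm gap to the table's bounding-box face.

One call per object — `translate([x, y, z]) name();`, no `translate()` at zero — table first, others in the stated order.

table();
translate([270, -612, 0]) stool();
translate([270, 1346, 0]) stool();
translate([-695, 367, 0]) stool();
translate([1235, 367, 0]) stool();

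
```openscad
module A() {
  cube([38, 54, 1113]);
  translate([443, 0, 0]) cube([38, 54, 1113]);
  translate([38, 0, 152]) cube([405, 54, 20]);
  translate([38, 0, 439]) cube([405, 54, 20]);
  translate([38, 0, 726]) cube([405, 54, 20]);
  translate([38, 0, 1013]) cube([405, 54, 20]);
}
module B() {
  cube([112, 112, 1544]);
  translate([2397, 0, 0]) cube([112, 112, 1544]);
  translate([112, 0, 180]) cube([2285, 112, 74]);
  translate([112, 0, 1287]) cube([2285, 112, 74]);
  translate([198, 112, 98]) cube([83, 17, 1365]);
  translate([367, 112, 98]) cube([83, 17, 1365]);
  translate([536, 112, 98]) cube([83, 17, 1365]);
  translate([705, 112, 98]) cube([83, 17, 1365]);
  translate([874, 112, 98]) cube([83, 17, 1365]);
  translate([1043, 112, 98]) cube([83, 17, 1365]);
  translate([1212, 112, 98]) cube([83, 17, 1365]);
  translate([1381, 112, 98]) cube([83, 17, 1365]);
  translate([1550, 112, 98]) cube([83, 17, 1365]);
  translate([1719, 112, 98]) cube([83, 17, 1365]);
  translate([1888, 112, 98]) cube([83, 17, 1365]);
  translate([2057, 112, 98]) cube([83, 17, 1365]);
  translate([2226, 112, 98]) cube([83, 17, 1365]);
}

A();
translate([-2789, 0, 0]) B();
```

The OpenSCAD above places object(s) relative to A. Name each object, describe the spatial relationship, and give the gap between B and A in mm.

The fence section's nearest face is 280 mm from the ladder's −x face.

A is a ladder. B is a fence section. The fence section is on the floor beside the ladder on its −x side. The gap between the fence section and the ladder is 280 mm.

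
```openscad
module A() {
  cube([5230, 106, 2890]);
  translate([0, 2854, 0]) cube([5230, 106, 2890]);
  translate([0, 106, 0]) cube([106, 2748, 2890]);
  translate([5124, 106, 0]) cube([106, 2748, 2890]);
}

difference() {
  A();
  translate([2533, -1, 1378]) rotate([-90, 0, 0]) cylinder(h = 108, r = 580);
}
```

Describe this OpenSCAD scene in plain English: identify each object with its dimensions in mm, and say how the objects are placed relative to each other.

A is the wall frame of a small rectangular building: four walls, each 2890 mm tall and 106 mm thick, enclosing a footprint 5230 mm (x) by 2960 mm (y) outside-to-outside, with no floor or roof. The front and back walls (the −y and +y sides) span the full width; the two side walls fit between them.

The house frame has a circular hole of radius 580 mm through its front wall, centred at (x = 2533, z = 1378).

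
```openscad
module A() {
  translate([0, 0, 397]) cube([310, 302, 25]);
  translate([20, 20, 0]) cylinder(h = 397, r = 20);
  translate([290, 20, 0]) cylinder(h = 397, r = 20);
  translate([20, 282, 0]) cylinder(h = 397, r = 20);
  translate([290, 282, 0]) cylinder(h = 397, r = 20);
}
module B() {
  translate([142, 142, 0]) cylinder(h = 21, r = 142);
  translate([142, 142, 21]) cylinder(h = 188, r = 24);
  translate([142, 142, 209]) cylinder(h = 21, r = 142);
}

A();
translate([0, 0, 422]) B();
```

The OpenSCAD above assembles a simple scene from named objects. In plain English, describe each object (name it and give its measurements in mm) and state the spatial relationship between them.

A is a simple wooden stool: a rectangular seat 310 mm (x) by 302 mm (y), 25 mm thick, top face at z = 422 mm, on four round legs, each 40 mm in diameter. The legs rest on z = 0, each leg's axis is inset half a diameter from the nearest pair of seat edges (so the leg's bounding box is flush with the corner).

B is a spool: two coaxial disc flanges of radius 142 mm and thickness 21 mm, joined by a core cylinder of radius 24 mm and height 188 mm. The lower flange rests on z = 0 and the three cylinders share a vertical axis.

The spool is on top of the stool.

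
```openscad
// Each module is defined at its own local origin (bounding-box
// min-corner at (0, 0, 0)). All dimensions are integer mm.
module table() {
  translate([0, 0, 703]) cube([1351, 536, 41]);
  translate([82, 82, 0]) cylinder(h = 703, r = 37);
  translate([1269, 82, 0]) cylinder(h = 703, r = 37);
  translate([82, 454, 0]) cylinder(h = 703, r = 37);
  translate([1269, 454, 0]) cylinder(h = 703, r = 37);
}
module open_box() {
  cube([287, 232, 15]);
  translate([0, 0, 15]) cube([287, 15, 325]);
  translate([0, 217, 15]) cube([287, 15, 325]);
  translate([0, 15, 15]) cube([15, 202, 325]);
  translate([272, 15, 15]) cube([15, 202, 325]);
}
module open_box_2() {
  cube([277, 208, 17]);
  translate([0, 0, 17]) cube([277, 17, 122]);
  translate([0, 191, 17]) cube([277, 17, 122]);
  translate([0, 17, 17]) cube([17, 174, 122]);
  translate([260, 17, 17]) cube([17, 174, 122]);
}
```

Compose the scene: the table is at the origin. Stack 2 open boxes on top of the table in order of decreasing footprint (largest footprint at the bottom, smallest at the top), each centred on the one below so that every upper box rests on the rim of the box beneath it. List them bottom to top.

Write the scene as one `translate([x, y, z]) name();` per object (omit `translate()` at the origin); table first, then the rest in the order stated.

table();
translate([532, 152, 744]) open_box();
translate([537, 164, 1084]) open_box_2();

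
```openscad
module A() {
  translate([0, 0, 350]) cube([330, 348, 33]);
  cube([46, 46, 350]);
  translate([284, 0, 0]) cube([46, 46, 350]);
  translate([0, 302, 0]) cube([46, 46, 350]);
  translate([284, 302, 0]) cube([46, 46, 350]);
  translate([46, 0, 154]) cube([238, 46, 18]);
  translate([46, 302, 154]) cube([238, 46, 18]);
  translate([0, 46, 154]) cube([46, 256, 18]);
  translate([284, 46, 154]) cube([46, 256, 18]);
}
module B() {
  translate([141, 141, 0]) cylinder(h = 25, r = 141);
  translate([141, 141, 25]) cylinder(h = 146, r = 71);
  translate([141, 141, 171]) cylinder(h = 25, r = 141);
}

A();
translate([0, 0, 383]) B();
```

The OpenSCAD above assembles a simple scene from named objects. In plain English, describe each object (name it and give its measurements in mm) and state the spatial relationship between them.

A is a four-legged stool. The seat is a 330×348×33 mm slab whose top surface is at z = 383 mm; four square legs, each 46×46 mm in cross-section, run from the floor (z = 0) to the underside of the seat, each flush with a corner of the seat. Four stretchers, 46 mm wide and 18 mm tall, connect adjacent legs with their undersides at z = 154 mm, each running between the inner faces of the legs it joins and aligned with the legs' outer faces on the other axis.

B is a spool: two coaxial disc flanges of radius 141 mm and thickness 25 mm, joined by a core cylinder of radius 71 mm and height 146 mm. The lower flange rests on z = 0 and the three cylinders share a vertical axis.

The spool is on top of the stool.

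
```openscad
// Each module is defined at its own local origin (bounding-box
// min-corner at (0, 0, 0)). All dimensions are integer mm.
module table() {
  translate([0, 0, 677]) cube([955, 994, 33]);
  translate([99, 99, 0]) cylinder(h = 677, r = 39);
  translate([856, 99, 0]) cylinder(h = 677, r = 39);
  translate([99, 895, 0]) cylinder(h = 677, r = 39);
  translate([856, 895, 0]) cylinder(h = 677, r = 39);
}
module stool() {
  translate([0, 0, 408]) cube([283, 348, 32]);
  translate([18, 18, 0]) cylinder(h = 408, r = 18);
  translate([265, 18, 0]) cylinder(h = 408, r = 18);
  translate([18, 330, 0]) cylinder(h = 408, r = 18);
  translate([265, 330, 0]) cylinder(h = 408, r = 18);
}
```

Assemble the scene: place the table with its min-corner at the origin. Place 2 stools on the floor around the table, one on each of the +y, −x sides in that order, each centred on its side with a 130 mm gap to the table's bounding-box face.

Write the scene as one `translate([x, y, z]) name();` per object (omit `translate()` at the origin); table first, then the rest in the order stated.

table();
translate([336, 1124, 0]) stool();
translate([-413, 323, 0]) stool();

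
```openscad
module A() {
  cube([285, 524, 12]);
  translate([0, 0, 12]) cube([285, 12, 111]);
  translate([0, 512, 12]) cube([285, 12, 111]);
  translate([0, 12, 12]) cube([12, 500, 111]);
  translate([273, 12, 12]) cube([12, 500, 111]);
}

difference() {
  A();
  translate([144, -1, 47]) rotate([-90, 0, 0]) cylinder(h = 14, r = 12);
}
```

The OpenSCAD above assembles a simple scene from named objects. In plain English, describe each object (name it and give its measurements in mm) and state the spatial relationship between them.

A is an open storage box with external size 285×524×123 mm and wall thickness 12 mm (the base is also 12 mm thick). The base covers the whole footprint; the four walls stand on the base, with the y-facing walls full-width and the x-facing walls fitting between their inner faces.

The open box has a circular hole of radius 12 mm through its front wall, centred at (x = 144, z = 47).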